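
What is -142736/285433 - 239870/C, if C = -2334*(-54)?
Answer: -43228344103/17987416794 ≈ -2.4033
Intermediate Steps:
C = 126036
-142736/285433 - 239870/C = -142736/285433 - 239870/126036 = -142736*1/285433 - 239870*1/126036 = -142736/285433 - 119935/63018 = -43228344103/17987416794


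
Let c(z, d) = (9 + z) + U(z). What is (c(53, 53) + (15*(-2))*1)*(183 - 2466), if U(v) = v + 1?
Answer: -196338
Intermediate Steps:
U(v) = 1 + v
c(z, d) = 10 + 2*z (c(z, d) = (9 + z) + (1 + z) = 10 + 2*z)
(c(53, 53) + (15*(-2))*1)*(183 - 2466) = ((10 + 2*53) + (15*(-2))*1)*(183 - 2466) = ((10 + 106) - 30*1)*(-2283) = (116 - 30)*(-2283) = 86*(-2283) = -196338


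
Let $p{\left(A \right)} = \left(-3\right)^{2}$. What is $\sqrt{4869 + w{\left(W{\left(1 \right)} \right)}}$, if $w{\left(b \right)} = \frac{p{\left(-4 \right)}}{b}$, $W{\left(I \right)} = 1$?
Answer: $3 \sqrt{542} \approx 69.843$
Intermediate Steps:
$p{\left(A \right)} = 9$
$w{\left(b \right)} = \frac{9}{b}$
$\sqrt{4869 + w{\left(W{\left(1 \right)} \right)}} = \sqrt{4869 + \frac{9}{1}} = \sqrt{4869 + 9 \cdot 1} = \sqrt{4869 + 9} = \sqrt{4878} = 3 \sqrt{542}$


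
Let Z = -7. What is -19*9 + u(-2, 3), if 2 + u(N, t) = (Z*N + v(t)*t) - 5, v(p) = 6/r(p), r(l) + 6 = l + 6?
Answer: -158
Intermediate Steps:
r(l) = l (r(l) = -6 + (l + 6) = -6 + (6 + l) = l)
v(p) = 6/p
u(N, t) = -1 - 7*N (u(N, t) = -2 + ((-7*N + (6/t)*t) - 5) = -2 + ((-7*N + 6) - 5) = -2 + ((6 - 7*N) - 5) = -2 + (1 - 7*N) = -1 - 7*N)
-19*9 + u(-2, 3) = -19*9 + (-1 - 7*(-2)) = -171 + (-1 + 14) = -171 + 13 = -158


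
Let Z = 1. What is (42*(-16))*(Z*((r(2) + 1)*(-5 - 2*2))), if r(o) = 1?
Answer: 12096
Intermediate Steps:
(42*(-16))*(Z*((r(2) + 1)*(-5 - 2*2))) = (42*(-16))*(1*((1 + 1)*(-5 - 2*2))) = -672*2*(-5 - 4) = -672*2*(-9) = -672*(-18) = 12096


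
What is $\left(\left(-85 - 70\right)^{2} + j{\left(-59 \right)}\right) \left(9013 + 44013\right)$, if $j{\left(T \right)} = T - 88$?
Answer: $1266154828$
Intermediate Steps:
$j{\left(T \right)} = -88 + T$
$\left(\left(-85 - 70\right)^{2} + j{\left(-59 \right)}\right) \left(9013 + 44013\right) = \left(\left(-85 - 70\right)^{2} - 147\right) \left(9013 + 44013\right) = \left(\left(-155\right)^{2} - 147\right) 53026 = \left(24025 - 147\right) 53026 = 23878 \cdot 53026 = 1266154828$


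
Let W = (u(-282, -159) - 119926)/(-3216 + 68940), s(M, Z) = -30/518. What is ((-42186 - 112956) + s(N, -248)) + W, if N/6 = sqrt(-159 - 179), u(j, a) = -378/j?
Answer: -124124143510085/800058252 ≈ -1.5514e+5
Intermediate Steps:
N = 78*I*sqrt(2) (N = 6*sqrt(-159 - 179) = 6*sqrt(-338) = 6*(13*I*sqrt(2)) = 78*I*sqrt(2) ≈ 110.31*I)
s(M, Z) = -15/259 (s(M, Z) = -30*1/518 = -15/259)
W = -5636459/3089028 (W = (-378/(-282) - 119926)/(-3216 + 68940) = (-378*(-1/282) - 119926)/65724 = (63/47 - 119926)*(1/65724) = -5636459/47*1/65724 = -5636459/3089028 ≈ -1.8247)
((-42186 - 112956) + s(N, -248)) + W = ((-42186 - 112956) - 15/259) - 5636459/3089028 = (-155142 - 15/259) - 5636459/3089028 = -40181793/259 - 5636459/3089028 = -124124143510085/800058252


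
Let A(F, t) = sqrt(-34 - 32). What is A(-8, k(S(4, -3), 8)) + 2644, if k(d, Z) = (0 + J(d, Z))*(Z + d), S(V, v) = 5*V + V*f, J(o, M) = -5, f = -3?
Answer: 2644 + I*sqrt(66) ≈ 2644.0 + 8.124*I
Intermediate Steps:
S(V, v) = 2*V (S(V, v) = 5*V + V*(-3) = 5*V - 3*V = 2*V)
k(d, Z) = -5*Z - 5*d (k(d, Z) = (0 - 5)*(Z + d) = -5*(Z + d) = -5*Z - 5*d)
A(F, t) = I*sqrt(66) (A(F, t) = sqrt(-66) = I*sqrt(66))
A(-8, k(S(4, -3), 8)) + 2644 = I*sqrt(66) + 2644 = 2644 + I*sqrt(66)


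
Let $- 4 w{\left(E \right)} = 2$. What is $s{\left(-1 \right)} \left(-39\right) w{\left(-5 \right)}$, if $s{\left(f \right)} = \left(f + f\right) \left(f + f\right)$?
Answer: $78$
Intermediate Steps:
$w{\left(E \right)} = - \frac{1}{2}$ ($w{\left(E \right)} = \left(- \frac{1}{4}\right) 2 = - \frac{1}{2}$)
$s{\left(f \right)} = 4 f^{2}$ ($s{\left(f \right)} = 2 f 2 f = 4 f^{2}$)
$s{\left(-1 \right)} \left(-39\right) w{\left(-5 \right)} = 4 \left(-1\right)^{2} \left(-39\right) \left(- \frac{1}{2}\right) = 4 \cdot 1 \left(-39\right) \left(- \frac{1}{2}\right) = 4 \left(-39\right) \left(- \frac{1}{2}\right) = \left(-156\right) \left(- \frac{1}{2}\right) = 78$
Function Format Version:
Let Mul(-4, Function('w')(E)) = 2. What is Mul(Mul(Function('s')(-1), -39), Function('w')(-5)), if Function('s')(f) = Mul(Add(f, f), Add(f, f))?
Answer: 78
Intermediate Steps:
Function('w')(E) = Rational(-1, 2) (Function('w')(E) = Mul(Rational(-1, 4), 2) = Rational(-1, 2))
Function('s')(f) = Mul(4, Pow(f, 2)) (Function('s')(f) = Mul(Mul(2, f), Mul(2, f)) = Mul(4, Pow(f, 2)))
Mul(Mul(Function('s')(-1), -39), Function('w')(-5)) = Mul(Mul(Mul(4, Pow(-1, 2)), -39), Rational(-1, 2)) = Mul(Mul(Mul(4, 1), -39), Rational(-1, 2)) = Mul(Mul(4, -39), Rational(-1, 2)) = Mul(-156, Rational(-1, 2)) = 78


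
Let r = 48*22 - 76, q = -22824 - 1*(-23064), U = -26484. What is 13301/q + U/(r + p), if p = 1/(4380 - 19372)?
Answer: 100128856139/3526118160 ≈ 28.396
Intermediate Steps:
q = 240 (q = -22824 + 23064 = 240)
r = 980 (r = 1056 - 76 = 980)
p = -1/14992 (p = 1/(-14992) = -1/14992 ≈ -6.6702e-5)
13301/q + U/(r + p) = 13301/240 - 26484/(980 - 1/14992) = 13301*(1/240) - 26484/14692159/14992 = 13301/240 - 26484*14992/14692159 = 13301/240 - 397048128/14692159 = 100128856139/3526118160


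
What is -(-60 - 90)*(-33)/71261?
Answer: -4950/71261 ≈ -0.069463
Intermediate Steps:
-(-60 - 90)*(-33)/71261 = -(-150*(-33))/71261 = -4950/71261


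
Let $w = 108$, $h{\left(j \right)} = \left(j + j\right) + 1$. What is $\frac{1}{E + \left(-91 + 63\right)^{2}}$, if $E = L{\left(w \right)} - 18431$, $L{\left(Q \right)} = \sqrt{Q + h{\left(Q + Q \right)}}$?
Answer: $- \frac{17647}{311416068} - \frac{\sqrt{541}}{311416068} \approx -5.6742 \cdot 10^{-5}$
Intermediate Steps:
$h{\left(j \right)} = 1 + 2 j$ ($h{\left(j \right)} = 2 j + 1 = 1 + 2 j$)
$L{\left(Q \right)} = \sqrt{1 + 5 Q}$ ($L{\left(Q \right)} = \sqrt{Q + \left(1 + 2 \left(Q + Q\right)\right)} = \sqrt{Q + \left(1 + 2 \cdot 2 Q\right)} = \sqrt{Q + \left(1 + 4 Q\right)} = \sqrt{1 + 5 Q}$)
$E = -18431 + \sqrt{541}$ ($E = \sqrt{1 + 5 \cdot 108} - 18431 = \sqrt{1 + 540} - 18431 = \sqrt{541} - 18431 = -18431 + \sqrt{541} \approx -18408.0$)
$\frac{1}{E + \left(-91 + 63\right)^{2}} = \frac{1}{\left(-18431 + \sqrt{541}\right) + \left(-91 + 63\right)^{2}} = \frac{1}{\left(-18431 + \sqrt{541}\right) + \left(-28\right)^{2}} = \frac{1}{\left(-18431 + \sqrt{541}\right) + 784} = \frac{1}{-17647 + \sqrt{541}}$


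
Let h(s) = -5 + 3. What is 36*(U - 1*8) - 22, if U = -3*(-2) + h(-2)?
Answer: -166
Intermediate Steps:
h(s) = -2
U = 4 (U = -3*(-2) - 2 = 6 - 2 = 4)
36*(U - 1*8) - 22 = 36*(4 - 1*8) - 22 = 36*(4 - 8) - 22 = 36*(-4) - 22 = -144 - 22 = -166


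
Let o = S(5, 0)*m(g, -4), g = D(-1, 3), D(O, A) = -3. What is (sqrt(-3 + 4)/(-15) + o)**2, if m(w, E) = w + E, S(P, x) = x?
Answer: 1/225 ≈ 0.0044444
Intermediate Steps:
g = -3
m(w, E) = E + w
o = 0 (o = 0*(-4 - 3) = 0*(-7) = 0)
(sqrt(-3 + 4)/(-15) + o)**2 = (sqrt(-3 + 4)/(-15) + 0)**2 = (sqrt(1)*(-1/15) + 0)**2 = (1*(-1/15) + 0)**2 = (-1/15 + 0)**2 = (-1/15)**2 = 1/225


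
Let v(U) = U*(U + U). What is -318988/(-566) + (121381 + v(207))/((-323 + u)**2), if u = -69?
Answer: 24567089373/43486912 ≈ 564.93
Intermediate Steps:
v(U) = 2*U**2 (v(U) = U*(2*U) = 2*U**2)
-318988/(-566) + (121381 + v(207))/((-323 + u)**2) = -318988/(-566) + (121381 + 2*207**2)/((-323 - 69)**2) = -318988*(-1/566) + (121381 + 2*42849)/((-392)**2) = 159494/283 + (121381 + 85698)/153664 = 159494/283 + 207079*(1/153664) = 159494/283 + 207079/153664 = 24567089373/43486912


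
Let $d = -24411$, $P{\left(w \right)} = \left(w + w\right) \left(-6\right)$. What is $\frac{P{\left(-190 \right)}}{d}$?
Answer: $- \frac{760}{8137} \approx -0.0934$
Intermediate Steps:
$P{\left(w \right)} = - 12 w$ ($P{\left(w \right)} = 2 w \left(-6\right) = - 12 w$)
$\frac{P{\left(-190 \right)}}{d} = \frac{\left(-12\right) \left(-190\right)}{-24411} = 2280 \left(- \frac{1}{24411}\right) = - \frac{760}{8137}$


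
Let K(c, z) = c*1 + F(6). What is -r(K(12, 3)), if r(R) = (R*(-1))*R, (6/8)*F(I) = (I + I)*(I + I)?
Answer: 41616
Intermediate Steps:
F(I) = 16*I²/3 (F(I) = 4*((I + I)*(I + I))/3 = 4*((2*I)*(2*I))/3 = 4*(4*I²)/3 = 16*I²/3)
K(c, z) = 192 + c (K(c, z) = c*1 + (16/3)*6² = c + (16/3)*36 = c + 192 = 192 + c)
r(R) = -R² (r(R) = (-R)*R = -R²)
-r(K(12, 3)) = -(-1)*(192 + 12)² = -(-1)*204² = -(-1)*41616 = -1*(-41616) = 41616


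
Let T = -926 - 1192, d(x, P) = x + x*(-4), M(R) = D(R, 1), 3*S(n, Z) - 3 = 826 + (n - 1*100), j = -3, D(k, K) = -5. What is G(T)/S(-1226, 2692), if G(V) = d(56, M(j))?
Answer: 72/71 ≈ 1.0141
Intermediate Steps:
S(n, Z) = 243 + n/3 (S(n, Z) = 1 + (826 + (n - 1*100))/3 = 1 + (826 + (n - 100))/3 = 1 + (826 + (-100 + n))/3 = 1 + (726 + n)/3 = 1 + (242 + n/3) = 243 + n/3)
M(R) = -5
d(x, P) = -3*x (d(x, P) = x - 4*x = -3*x)
T = -2118
G(V) = -168 (G(V) = -3*56 = -168)
G(T)/S(-1226, 2692) = -168/(243 + (⅓)*(-1226)) = -168/(243 - 1226/3) = -168/(-497/3) = -168*(-3/497) = 72/71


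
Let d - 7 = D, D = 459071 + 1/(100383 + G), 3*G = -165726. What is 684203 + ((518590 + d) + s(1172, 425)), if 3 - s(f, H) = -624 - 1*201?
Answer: 75055895560/45141 ≈ 1.6627e+6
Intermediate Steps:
G = -55242 (G = (1/3)*(-165726) = -55242)
s(f, H) = 828 (s(f, H) = 3 - (-624 - 1*201) = 3 - (-624 - 201) = 3 - 1*(-825) = 3 + 825 = 828)
D = 20722924012/45141 (D = 459071 + 1/(100383 - 55242) = 459071 + 1/45141 = 20722924012/45141 ≈ 4.5907e+5)
d = 20723239999/45141 (d = 7 + 20722924012/45141 = 20723239999/45141 ≈ 4.5908e+5)
684203 + ((518590 + d) + s(1172, 425)) = 684203 + ((518590 + 20723239999/45141) + 828) = 684203 + (44132911189/45141 + 828) = 684203 + 44170287937/45141 = 75055895560/45141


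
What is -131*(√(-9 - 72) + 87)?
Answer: -11397 - 1179*I ≈ -11397.0 - 1179.0*I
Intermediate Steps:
-131*(√(-9 - 72) + 87) = -131*(√(-81) + 87) = -131*(9*I + 87) = -131*(87 + 9*I) = -11397 - 1179*I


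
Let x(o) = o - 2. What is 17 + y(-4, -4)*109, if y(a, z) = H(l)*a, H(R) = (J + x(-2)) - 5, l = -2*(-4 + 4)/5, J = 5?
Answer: 1761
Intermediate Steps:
x(o) = -2 + o
l = 0 (l = -2*0*(⅕) = 0*(⅕) = 0)
H(R) = -4 (H(R) = (5 + (-2 - 2)) - 5 = (5 - 4) - 5 = 1 - 5 = -4)
y(a, z) = -4*a
17 + y(-4, -4)*109 = 17 - 4*(-4)*109 = 17 + 16*109 = 17 + 1744 = 1761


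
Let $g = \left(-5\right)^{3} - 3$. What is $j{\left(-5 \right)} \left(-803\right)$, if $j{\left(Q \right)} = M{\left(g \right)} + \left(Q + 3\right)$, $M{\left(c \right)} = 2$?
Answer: $0$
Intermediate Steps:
$g = -128$ ($g = -125 - 3 = -128$)
$j{\left(Q \right)} = 5 + Q$ ($j{\left(Q \right)} = 2 + \left(Q + 3\right) = 2 + \left(3 + Q\right) = 5 + Q$)
$j{\left(-5 \right)} \left(-803\right) = \left(5 - 5\right) \left(-803\right) = 0 \left(-803\right) = 0$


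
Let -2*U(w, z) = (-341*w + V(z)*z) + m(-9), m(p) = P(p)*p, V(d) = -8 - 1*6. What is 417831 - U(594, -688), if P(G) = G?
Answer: 642821/2 ≈ 3.2141e+5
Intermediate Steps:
V(d) = -14 (V(d) = -8 - 6 = -14)
m(p) = p**2 (m(p) = p*p = p**2)
U(w, z) = -81/2 + 7*z + 341*w/2 (U(w, z) = -((-341*w - 14*z) + (-9)**2)/2 = -((-341*w - 14*z) + 81)/2 = -(81 - 341*w - 14*z)/2 = -81/2 + 7*z + 341*w/2)
417831 - U(594, -688) = 417831 - (-81/2 + 7*(-688) + (341/2)*594) = 417831 - (-81/2 - 4816 + 101277) = 417831 - 1*192841/2 = 417831 - 192841/2 = 642821/2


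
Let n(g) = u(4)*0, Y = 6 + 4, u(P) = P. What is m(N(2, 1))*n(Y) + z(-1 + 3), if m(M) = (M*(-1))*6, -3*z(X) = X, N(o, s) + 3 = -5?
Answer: -2/3 ≈ -0.66667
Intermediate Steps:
N(o, s) = -8 (N(o, s) = -3 - 5 = -8)
z(X) = -X/3
m(M) = -6*M (m(M) = -M*6 = -6*M)
Y = 10
n(g) = 0 (n(g) = 4*0 = 0)
m(N(2, 1))*n(Y) + z(-1 + 3) = -6*(-8)*0 - (-1 + 3)/3 = 48*0 - 1/3*2 = 0 - 2/3 = -2/3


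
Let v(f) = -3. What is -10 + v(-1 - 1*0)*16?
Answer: -58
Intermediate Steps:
-10 + v(-1 - 1*0)*16 = -10 - 3*16 = -10 - 48 = -58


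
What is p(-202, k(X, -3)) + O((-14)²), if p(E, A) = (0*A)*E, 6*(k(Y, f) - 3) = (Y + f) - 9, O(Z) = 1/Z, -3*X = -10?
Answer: 1/196 ≈ 0.0051020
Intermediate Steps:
X = 10/3 (X = -⅓*(-10) = 10/3 ≈ 3.3333)
k(Y, f) = 3/2 + Y/6 + f/6 (k(Y, f) = 3 + ((Y + f) - 9)/6 = 3 + (-9 + Y + f)/6 = 3 + (-3/2 + Y/6 + f/6) = 3/2 + Y/6 + f/6)
p(E, A) = 0 (p(E, A) = 0*E = 0)
p(-202, k(X, -3)) + O((-14)²) = 0 + 1/((-14)²) = 0 + 1/196 = 1/196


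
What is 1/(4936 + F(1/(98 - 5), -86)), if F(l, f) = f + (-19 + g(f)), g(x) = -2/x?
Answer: 43/207734 ≈ 0.00020700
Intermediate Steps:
F(l, f) = -19 + f - 2/f (F(l, f) = f + (-19 - 2/f) = -19 + f - 2/f)
1/(4936 + F(1/(98 - 5), -86)) = 1/(4936 + (-19 - 86 - 2/(-86))) = 1/(4936 + (-19 - 86 - 2*(-1/86))) = 1/(4936 + (-19 - 86 + 1/43)) = 1/(4936 - 4514/43) = 1/(207734/43) = 43/207734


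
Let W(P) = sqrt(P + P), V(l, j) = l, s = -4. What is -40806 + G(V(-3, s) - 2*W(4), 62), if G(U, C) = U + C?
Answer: -40747 - 4*sqrt(2) ≈ -40753.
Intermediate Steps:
W(P) = sqrt(2)*sqrt(P) (W(P) = sqrt(2*P) = sqrt(2)*sqrt(P))
G(U, C) = C + U
-40806 + G(V(-3, s) - 2*W(4), 62) = -40806 + (62 + (-3 - 2*sqrt(2)*sqrt(4))) = -40806 + (62 + (-3 - 2*sqrt(2)*2)) = -40806 + (62 + (-3 - 4*sqrt(2))) = -40806 + (59 - 4*sqrt(2)) = -40747 - 4*sqrt(2)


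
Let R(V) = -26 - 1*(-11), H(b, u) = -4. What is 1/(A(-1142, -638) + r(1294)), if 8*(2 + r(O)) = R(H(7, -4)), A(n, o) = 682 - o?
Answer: 8/10529 ≈ 0.00075981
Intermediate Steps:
R(V) = -15 (R(V) = -26 + 11 = -15)
r(O) = -31/8 (r(O) = -2 + (⅛)*(-15) = -2 - 15/8 = -31/8)
1/(A(-1142, -638) + r(1294)) = 1/((682 - 1*(-638)) - 31/8) = 1/((682 + 638) - 31/8) = 1/(1320 - 31/8) = 1/(10529/8) = 8/10529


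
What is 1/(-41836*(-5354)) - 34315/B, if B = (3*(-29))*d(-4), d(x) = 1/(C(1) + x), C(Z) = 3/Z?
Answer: -7686214928273/19487125128 ≈ -394.43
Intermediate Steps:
d(x) = 1/(3 + x) (d(x) = 1/(3/1 + x) = 1/(3*1 + x) = 1/(3 + x))
B = 87 (B = (3*(-29))/(3 - 4) = -87/(-1) = -87*(-1) = 87)
1/(-41836*(-5354)) - 34315/B = 1/(-41836*(-5354)) - 34315/87 = -1/41836*(-1/5354) - 34315*1/87 = 1/223989944 - 34315/87 = -7686214928273/19487125128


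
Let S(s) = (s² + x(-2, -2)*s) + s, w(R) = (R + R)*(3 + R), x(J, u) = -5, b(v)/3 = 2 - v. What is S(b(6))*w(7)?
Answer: 26880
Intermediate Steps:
b(v) = 6 - 3*v (b(v) = 3*(2 - v) = 6 - 3*v)
w(R) = 2*R*(3 + R) (w(R) = (2*R)*(3 + R) = 2*R*(3 + R))
S(s) = s² - 4*s (S(s) = (s² - 5*s) + s = s² - 4*s)
S(b(6))*w(7) = ((6 - 3*6)*(-4 + (6 - 3*6)))*(2*7*(3 + 7)) = ((6 - 18)*(-4 + (6 - 18)))*(2*7*10) = -12*(-4 - 12)*140 = -12*(-16)*140 = 192*140 = 26880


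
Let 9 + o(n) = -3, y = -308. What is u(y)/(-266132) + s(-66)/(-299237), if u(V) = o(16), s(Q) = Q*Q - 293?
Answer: -269425868/19909135321 ≈ -0.013533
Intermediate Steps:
o(n) = -12 (o(n) = -9 - 3 = -12)
s(Q) = -293 + Q² (s(Q) = Q² - 293 = -293 + Q²)
u(V) = -12
u(y)/(-266132) + s(-66)/(-299237) = -12/(-266132) + (-293 + (-66)²)/(-299237) = -12*(-1/266132) + (-293 + 4356)*(-1/299237) = 3/66533 + 4063*(-1/299237) = 3/66533 - 4063/299237 = -269425868/19909135321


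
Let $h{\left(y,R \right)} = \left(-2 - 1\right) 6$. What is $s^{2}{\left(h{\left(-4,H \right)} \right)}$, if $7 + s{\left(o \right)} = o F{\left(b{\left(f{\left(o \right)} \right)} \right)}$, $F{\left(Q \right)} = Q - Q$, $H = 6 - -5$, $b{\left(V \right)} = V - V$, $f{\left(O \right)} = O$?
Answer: $49$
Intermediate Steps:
$b{\left(V \right)} = 0$
$H = 11$ ($H = 6 + 5 = 11$)
$F{\left(Q \right)} = 0$
$h{\left(y,R \right)} = -18$ ($h{\left(y,R \right)} = \left(-3\right) 6 = -18$)
$s{\left(o \right)} = -7$ ($s{\left(o \right)} = -7 + o 0 = -7 + 0 = -7$)
$s^{2}{\left(h{\left(-4,H \right)} \right)} = \left(-7\right)^{2} = 49$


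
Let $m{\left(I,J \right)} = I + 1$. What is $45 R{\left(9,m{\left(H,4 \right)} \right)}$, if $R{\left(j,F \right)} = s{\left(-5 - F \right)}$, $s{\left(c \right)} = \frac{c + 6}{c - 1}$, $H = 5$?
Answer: $\frac{75}{4} \approx 18.75$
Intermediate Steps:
$m{\left(I,J \right)} = 1 + I$
$s{\left(c \right)} = \frac{6 + c}{-1 + c}$
$R{\left(j,F \right)} = \frac{1 - F}{-6 - F}$ ($R{\left(j,F \right)} = \frac{6 - \left(5 + F\right)}{-1 - \left(5 + F\right)} = \frac{1 - F}{-6 - F}$)
$45 R{\left(9,m{\left(H,4 \right)} \right)} = 45 \frac{-1 + \left(1 + 5\right)}{6 + \left(1 + 5\right)} = 45 \frac{-1 + 6}{6 + 6} = 45 \cdot \frac{1}{12} \cdot 5 = 45 \cdot \frac{5}{12} = \frac{75}{4}$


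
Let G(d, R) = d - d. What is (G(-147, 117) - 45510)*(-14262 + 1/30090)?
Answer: 651010809343/1003 ≈ 6.4906e+8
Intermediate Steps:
G(d, R) = 0
(G(-147, 117) - 45510)*(-14262 + 1/30090) = (0 - 45510)*(-14262 + 1/30090) = -45510*(-14262 + 1/30090) = -45510*(-429143579/30090) = 651010809343/1003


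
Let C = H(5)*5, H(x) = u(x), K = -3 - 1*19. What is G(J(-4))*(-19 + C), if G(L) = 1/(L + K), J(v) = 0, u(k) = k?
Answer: -3/11 ≈ -0.27273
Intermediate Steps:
K = -22 (K = -3 - 19 = -22)
H(x) = x
C = 25 (C = 5*5 = 25)
G(L) = 1/(-22 + L) (G(L) = 1/(L - 22) = 1/(-22 + L))
G(J(-4))*(-19 + C) = (-19 + 25)/(-22 + 0) = 6/(-22) = -1/22*6 = -3/11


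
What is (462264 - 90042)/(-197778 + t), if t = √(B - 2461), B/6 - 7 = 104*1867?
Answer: -73617322716/39114974695 - 372222*√1162589/39114974695 ≈ -1.8923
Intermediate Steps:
B = 1165050 (B = 42 + 6*(104*1867) = 42 + 6*194168 = 42 + 1165008 = 1165050)
t = √1162589 (t = √(1165050 - 2461) = √1162589 ≈ 1078.2)
(462264 - 90042)/(-197778 + t) = (462264 - 90042)/(-197778 + √1162589) = 372222/(-197778 + √1162589)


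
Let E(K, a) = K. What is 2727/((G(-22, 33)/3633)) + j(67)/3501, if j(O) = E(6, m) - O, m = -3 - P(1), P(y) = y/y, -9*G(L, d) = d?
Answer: -104055227744/38511 ≈ -2.7020e+6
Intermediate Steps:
G(L, d) = -d/9
P(y) = 1
m = -4 (m = -3 - 1*1 = -3 - 1 = -4)
j(O) = 6 - O
2727/((G(-22, 33)/3633)) + j(67)/3501 = 2727/((-⅑*33/3633)) + (6 - 1*67)/3501 = 2727/((-11/3*1/3633)) + (6 - 67)*(1/3501) = 2727/(-11/10899) - 61*1/3501 = 2727*(-10899/11) - 61/3501 = -29721573/11 - 61/3501 = -104055227744/38511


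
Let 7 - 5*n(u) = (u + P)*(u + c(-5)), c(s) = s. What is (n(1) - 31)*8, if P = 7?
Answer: -928/5 ≈ -185.60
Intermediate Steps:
n(u) = 7/5 - (-5 + u)*(7 + u)/5 (n(u) = 7/5 - (u + 7)*(u - 5)/5 = 7/5 - (7 + u)*(-5 + u)/5 = 7/5 - (-5 + u)*(7 + u)/5)
(n(1) - 31)*8 = ((42/5 - ⅖*1 - ⅕*1²) - 31)*8 = ((42/5 - ⅖ - ⅕*1) - 31)*8 = ((42/5 - ⅖ - ⅕) - 31)*8 = (39/5 - 31)*8 = -116/5*8 = -928/5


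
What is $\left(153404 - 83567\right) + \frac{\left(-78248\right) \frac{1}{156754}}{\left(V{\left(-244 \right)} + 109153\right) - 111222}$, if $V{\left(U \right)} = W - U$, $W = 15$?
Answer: $\frac{4953621186407}{70931185} \approx 69837.0$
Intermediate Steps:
$V{\left(U \right)} = 15 - U$
$\left(153404 - 83567\right) + \frac{\left(-78248\right) \frac{1}{156754}}{\left(V{\left(-244 \right)} + 109153\right) - 111222} = \left(153404 - 83567\right) + \frac{\left(-78248\right) \frac{1}{156754}}{\left(\left(15 - -244\right) + 109153\right) - 111222} = 69837 + \frac{\left(-78248\right) \frac{1}{156754}}{\left(\left(15 + 244\right) + 109153\right) - 111222} = 69837 - \frac{39124}{78377 \left(\left(259 + 109153\right) - 111222\right)} = 69837 - \frac{39124}{78377 \left(109412 - 111222\right)} = 69837 - \frac{39124}{78377 \left(-1810\right)} = 69837 - - \frac{19562}{70931185} = 69837 + \frac{19562}{70931185} = \frac{4953621186407}{70931185}$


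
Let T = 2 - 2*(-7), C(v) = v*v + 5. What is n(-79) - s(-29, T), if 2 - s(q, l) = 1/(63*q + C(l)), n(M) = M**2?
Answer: 9770273/1566 ≈ 6239.0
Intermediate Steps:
C(v) = 5 + v**2 (C(v) = v**2 + 5 = 5 + v**2)
T = 16 (T = 2 + 14 = 16)
s(q, l) = 2 - 1/(5 + l**2 + 63*q) (s(q, l) = 2 - 1/(63*q + (5 + l**2)) = 2 - 1/(5 + l**2 + 63*q))
n(-79) - s(-29, T) = (-79)**2 - (9 + 2*16**2 + 126*(-29))/(5 + 16**2 + 63*(-29)) = 6241 - (9 + 2*256 - 3654)/(5 + 256 - 1827) = 6241 - (9 + 512 - 3654)/(-1566) = 6241 - (-1)*(-3133)/1566 = 6241 - 1*3133/1566 = 6241 - 3133/1566 = 9770273/1566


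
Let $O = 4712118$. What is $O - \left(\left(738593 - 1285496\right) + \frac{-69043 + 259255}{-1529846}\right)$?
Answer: $\frac{4022746215489}{764923} \approx 5.259 \cdot 10^{6}$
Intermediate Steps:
$O - \left(\left(738593 - 1285496\right) + \frac{-69043 + 259255}{-1529846}\right) = 4712118 - \left(\left(738593 - 1285496\right) + \frac{-69043 + 259255}{-1529846}\right) = 4712118 - \left(-546903 + 190212 \left(- \frac{1}{1529846}\right)\right) = 4712118 - \left(-546903 - \frac{95106}{764923}\right) = 4712118 - - \frac{418338778575}{764923} = 4712118 + \frac{418338778575}{764923} = \frac{4022746215489}{764923}$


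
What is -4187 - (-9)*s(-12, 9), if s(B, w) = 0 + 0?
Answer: -4187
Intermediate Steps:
s(B, w) = 0
-4187 - (-9)*s(-12, 9) = -4187 - (-9)*0 = -4187 - 1*0 = -4187 + 0 = -4187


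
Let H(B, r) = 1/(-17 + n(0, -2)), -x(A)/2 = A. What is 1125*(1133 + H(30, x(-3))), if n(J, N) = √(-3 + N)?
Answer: 124906875/98 - 375*I*√5/98 ≈ 1.2746e+6 - 8.5564*I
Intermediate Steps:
x(A) = -2*A
H(B, r) = 1/(-17 + I*√5) (H(B, r) = 1/(-17 + √(-3 - 2)) = 1/(-17 + √(-5)) = 1/(-17 + I*√5))
1125*(1133 + H(30, x(-3))) = 1125*(1133 + (-17/294 - I*√5/294)) = 1125*(333085/294 - I*√5/294) = 124906875/98 - 375*I*√5/98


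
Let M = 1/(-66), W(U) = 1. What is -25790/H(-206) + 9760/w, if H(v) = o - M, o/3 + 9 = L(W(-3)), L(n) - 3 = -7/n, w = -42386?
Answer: 36060896780/54529589 ≈ 661.31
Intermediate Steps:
L(n) = 3 - 7/n
o = -39 (o = -27 + 3*(3 - 7/1) = -27 + 3*(3 - 7*1) = -27 + 3*(3 - 7) = -27 + 3*(-4) = -27 - 12 = -39)
M = -1/66 ≈ -0.015152
H(v) = -2573/66 (H(v) = -39 - 1*(-1/66) = -39 + 1/66 = -2573/66)
-25790/H(-206) + 9760/w = -25790/(-2573/66) + 9760/(-42386) = -25790*(-66/2573) + 9760*(-1/42386) = 1702140/2573 - 4880/21193 = 36060896780/54529589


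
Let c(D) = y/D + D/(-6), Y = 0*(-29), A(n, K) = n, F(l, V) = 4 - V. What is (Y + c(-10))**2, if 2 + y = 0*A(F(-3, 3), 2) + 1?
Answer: 2809/900 ≈ 3.1211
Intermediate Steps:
y = -1 (y = -2 + (0*(4 - 1*3) + 1) = -2 + (0*(4 - 3) + 1) = -2 + (0*1 + 1) = -2 + (0 + 1) = -2 + 1 = -1)
Y = 0
c(D) = -1/D - D/6 (c(D) = -1/D + D/(-6) = -1/D + D*(-1/6) = -1/D - D/6)
(Y + c(-10))**2 = (0 + (-1/(-10) - 1/6*(-10)))**2 = (0 + (-1*(-1/10) + 5/3))**2 = (0 + (1/10 + 5/3))**2 = (0 + 53/30)**2 = (53/30)**2 = 2809/900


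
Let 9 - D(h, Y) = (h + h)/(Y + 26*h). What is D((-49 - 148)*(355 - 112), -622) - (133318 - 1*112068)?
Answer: -13225416665/622634 ≈ -21241.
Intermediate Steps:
D(h, Y) = 9 - 2*h/(Y + 26*h) (D(h, Y) = 9 - (h + h)/(Y + 26*h) = 9 - 2*h/(Y + 26*h))
D((-49 - 148)*(355 - 112), -622) - (133318 - 1*112068) = (9*(-622) + 232*((-49 - 148)*(355 - 112)))/(-622 + 26*((-49 - 148)*(355 - 112))) - (133318 - 1*112068) = (-5598 + 232*(-197*243))/(-622 + 26*(-197*243)) - (133318 - 112068) = (-5598 + 232*(-47871))/(-622 + 26*(-47871)) - 1*21250 = (-5598 - 11106072)/(-622 - 1244646) - 21250 = -11111670/(-1245268) - 21250 = -1/1245268*(-11111670) - 21250 = 5555835/622634 - 21250 = -13225416665/622634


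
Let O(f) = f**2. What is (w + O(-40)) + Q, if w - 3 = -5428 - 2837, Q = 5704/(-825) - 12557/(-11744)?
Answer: -64603413851/9688800 ≈ -6667.8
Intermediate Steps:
Q = -56628251/9688800 (Q = 5704*(-1/825) - 12557*(-1/11744) = -5704/825 + 12557/11744 = -56628251/9688800 ≈ -5.8447)
w = -8262 (w = 3 + (-5428 - 2837) = 3 - 8265 = -8262)
(w + O(-40)) + Q = (-8262 + (-40)**2) - 56628251/9688800 = (-8262 + 1600) - 56628251/9688800 = -6662 - 56628251/9688800 = -64603413851/9688800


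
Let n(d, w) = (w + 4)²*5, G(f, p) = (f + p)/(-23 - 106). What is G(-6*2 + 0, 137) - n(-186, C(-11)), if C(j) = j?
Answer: -31730/129 ≈ -245.97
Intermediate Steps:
G(f, p) = -f/129 - p/129 (G(f, p) = (f + p)/(-129) = (f + p)*(-1/129) = -f/129 - p/129)
n(d, w) = 5*(4 + w)² (n(d, w) = (4 + w)²*5 = 5*(4 + w)²)
G(-6*2 + 0, 137) - n(-186, C(-11)) = (-(-6*2 + 0)/129 - 1/129*137) - 5*(4 - 11)² = (-(-12 + 0)/129 - 137/129) - 5*(-7)² = (-1/129*(-12) - 137/129) - 5*49 = (4/43 - 137/129) - 1*245 = -125/129 - 245 = -31730/129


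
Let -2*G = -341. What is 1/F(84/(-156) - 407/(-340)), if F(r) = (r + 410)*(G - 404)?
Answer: -8840/847656837 ≈ -1.0429e-5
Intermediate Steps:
G = 341/2 (G = -½*(-341) = 341/2 ≈ 170.50)
F(r) = -95735 - 467*r/2 (F(r) = (r + 410)*(341/2 - 404) = (410 + r)*(-467/2) = -95735 - 467*r/2)
1/F(84/(-156) - 407/(-340)) = 1/(-95735 - 467*(84/(-156) - 407/(-340))/2) = 1/(-95735 - 467*(84*(-1/156) - 407*(-1/340))/2) = 1/(-95735 - 467*(-7/13 + 407/340)/2) = 1/(-95735 - 467/2*2911/4420) = 1/(-95735 - 1359437/8840) = 1/(-847656837/8840) = -8840/847656837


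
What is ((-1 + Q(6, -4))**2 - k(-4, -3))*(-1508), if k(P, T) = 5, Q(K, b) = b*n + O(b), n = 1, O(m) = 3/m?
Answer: -169273/4 ≈ -42318.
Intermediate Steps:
Q(K, b) = b + 3/b (Q(K, b) = b*1 + 3/b = b + 3/b)
((-1 + Q(6, -4))**2 - k(-4, -3))*(-1508) = ((-1 + (-4 + 3/(-4)))**2 - 1*5)*(-1508) = ((-1 + (-4 + 3*(-1/4)))**2 - 5)*(-1508) = ((-1 + (-4 - 3/4))**2 - 5)*(-1508) = ((-1 - 19/4)**2 - 5)*(-1508) = ((-23/4)**2 - 5)*(-1508) = (529/16 - 5)*(-1508) = (449/16)*(-1508) = -169273/4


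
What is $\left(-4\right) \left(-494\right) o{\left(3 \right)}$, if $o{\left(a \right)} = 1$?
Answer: $1976$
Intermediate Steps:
$\left(-4\right) \left(-494\right) o{\left(3 \right)} = \left(-4\right) \left(-494\right) 1 = 1976 \cdot 1 = 1976$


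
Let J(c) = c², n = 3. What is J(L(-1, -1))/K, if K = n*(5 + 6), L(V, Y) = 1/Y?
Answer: 1/33 ≈ 0.030303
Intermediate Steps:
K = 33 (K = 3*(5 + 6) = 3*11 = 33)
J(L(-1, -1))/K = (1/(-1))²/33 = (-1)²*(1/33) = 1*(1/33) = 1/33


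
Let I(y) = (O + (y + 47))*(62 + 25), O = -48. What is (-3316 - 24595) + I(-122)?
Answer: -38612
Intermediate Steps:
I(y) = -87 + 87*y (I(y) = (-48 + (y + 47))*(62 + 25) = (-48 + (47 + y))*87 = (-1 + y)*87 = -87 + 87*y)
(-3316 - 24595) + I(-122) = (-3316 - 24595) + (-87 + 87*(-122)) = -27911 + (-87 - 10614) = -27911 - 10701 = -38612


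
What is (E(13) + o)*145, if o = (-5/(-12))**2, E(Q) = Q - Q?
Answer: 3625/144 ≈ 25.174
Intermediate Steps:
E(Q) = 0
o = 25/144 (o = (-5*(-1/12))**2 = (5/12)**2 = 25/144 ≈ 0.17361)
(E(13) + o)*145 = (0 + 25/144)*145 = (25/144)*145 = 3625/144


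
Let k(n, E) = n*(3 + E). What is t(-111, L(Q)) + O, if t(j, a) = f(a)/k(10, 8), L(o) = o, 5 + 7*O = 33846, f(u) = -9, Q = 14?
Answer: 3722447/770 ≈ 4834.3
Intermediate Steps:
O = 33841/7 (O = -5/7 + (⅐)*33846 = -5/7 + 33846/7 = 33841/7 ≈ 4834.4)
t(j, a) = -9/110 (t(j, a) = -9*1/(10*(3 + 8)) = -9/(10*11) = -9/110)
t(-111, L(Q)) + O = -9/110 + 33841/7 = 3722447/770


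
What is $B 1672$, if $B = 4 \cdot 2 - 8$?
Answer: $0$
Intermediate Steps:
$B = 0$ ($B = 8 - 8 = 0$)
$B 1672 = 0 \cdot 1672 = 0$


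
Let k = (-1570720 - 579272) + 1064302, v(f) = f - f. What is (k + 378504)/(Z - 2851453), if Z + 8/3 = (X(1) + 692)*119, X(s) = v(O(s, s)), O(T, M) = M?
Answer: 2121558/8307323 ≈ 0.25538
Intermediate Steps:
v(f) = 0
X(s) = 0
k = -1085690 (k = -2149992 + 1064302 = -1085690)
Z = 247036/3 (Z = -8/3 + (0 + 692)*119 = -8/3 + 692*119 = -8/3 + 82348 = 247036/3 ≈ 82345.)
(k + 378504)/(Z - 2851453) = (-1085690 + 378504)/(247036/3 - 2851453) = -707186/(-8307323/3) = -707186*(-3/8307323) = 2121558/8307323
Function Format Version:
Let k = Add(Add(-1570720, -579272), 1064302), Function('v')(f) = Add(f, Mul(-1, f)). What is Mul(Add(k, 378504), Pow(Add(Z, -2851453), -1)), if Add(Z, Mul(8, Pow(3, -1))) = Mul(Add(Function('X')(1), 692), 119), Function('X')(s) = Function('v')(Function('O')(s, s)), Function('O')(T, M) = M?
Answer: Rational(2121558, 8307323) ≈ 0.25538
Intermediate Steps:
Function('v')(f) = 0
Function('X')(s) = 0
k = -1085690 (k = Add(-2149992, 1064302) = -1085690)
Z = Rational(247036, 3) (Z = Add(Rational(-8, 3), Mul(Add(0, 692), 119)) = Add(Rational(-8, 3), Mul(692, 119)) = Add(Rational(-8, 3), 82348) = Rational(247036, 3) ≈ 82345.)
Mul(Add(k, 378504), Pow(Add(Z, -2851453), -1)) = Mul(Add(-1085690, 378504), Pow(Add(Rational(247036, 3), -2851453), -1)) = Mul(-707186, Pow(Rational(-8307323, 3), -1)) = Mul(-707186, Rational(-3, 8307323)) = Rational(2121558, 8307323)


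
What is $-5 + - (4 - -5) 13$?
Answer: $-122$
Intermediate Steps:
$-5 + - (4 - -5) 13 = -5 + - (4 + 5) 13 = -5 + \left(-1\right) 9 \cdot 13 = -5 - 117 = -122$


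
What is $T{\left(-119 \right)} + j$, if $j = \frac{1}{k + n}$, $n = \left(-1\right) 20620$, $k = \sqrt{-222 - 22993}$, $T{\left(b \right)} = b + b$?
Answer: $- \frac{20239886598}{85041523} - \frac{i \sqrt{23215}}{425207615} \approx -238.0 - 3.5833 \cdot 10^{-7} i$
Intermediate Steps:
$T{\left(b \right)} = 2 b$
$k = i \sqrt{23215}$ ($k = \sqrt{-23215} = i \sqrt{23215} \approx 152.36 i$)
$n = -20620$
$j = \frac{1}{-20620 + i \sqrt{23215}}$ ($j = \frac{1}{i \sqrt{23215} - 20620} = \frac{1}{-20620 + i \sqrt{23215}} \approx -4.8494 \cdot 10^{-5} - 3.583 \cdot 10^{-7} i$)
$T{\left(-119 \right)} + j = 2 \left(-119\right) - \left(\frac{4124}{85041523} + \frac{i \sqrt{23215}}{425207615}\right) = -238 - \left(\frac{4124}{85041523} + \frac{i \sqrt{23215}}{425207615}\right) = - \frac{20239886598}{85041523} - \frac{i \sqrt{23215}}{425207615}$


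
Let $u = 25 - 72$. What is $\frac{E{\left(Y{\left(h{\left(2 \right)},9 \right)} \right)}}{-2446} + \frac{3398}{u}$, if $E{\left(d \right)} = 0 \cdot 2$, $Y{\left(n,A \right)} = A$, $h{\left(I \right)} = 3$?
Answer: $- \frac{3398}{47} \approx -72.298$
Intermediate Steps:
$E{\left(d \right)} = 0$
$u = -47$ ($u = 25 - 72 = -47$)
$\frac{E{\left(Y{\left(h{\left(2 \right)},9 \right)} \right)}}{-2446} + \frac{3398}{u} = \frac{0}{-2446} + \frac{3398}{-47} = 0 \left(- \frac{1}{2446}\right) + 3398 \left(- \frac{1}{47}\right) = 0 - \frac{3398}{47} = - \frac{3398}{47}$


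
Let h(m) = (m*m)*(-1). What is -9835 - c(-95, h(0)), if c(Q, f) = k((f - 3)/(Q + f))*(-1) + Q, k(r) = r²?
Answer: -87903491/9025 ≈ -9740.0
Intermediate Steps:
h(m) = -m² (h(m) = m²*(-1) = -m²)
c(Q, f) = Q - (-3 + f)²/(Q + f)² (c(Q, f) = ((f - 3)/(Q + f))²*(-1) + Q = ((-3 + f)/(Q + f))²*(-1) + Q = ((-3 + f)²/(Q + f)²)*(-1) + Q = -(-3 + f)²/(Q + f)² + Q = Q - (-3 + f)²/(Q + f)²)
-9835 - c(-95, h(0)) = -9835 - (-95 - (-3 - 1*0²)²/(-95 - 1*0²)²) = -9835 - (-95 - (-3 - 1*0)²/(-95 - 1*0)²) = -9835 - (-95 - (-3 + 0)²/(-95 + 0)²) = -9835 - (-95 - 1*(-3)²/(-95)²) = -9835 - (-95 - 1*9*1/9025) = -9835 - (-95 - 9/9025) = -9835 - 1*(-857384/9025) = -9835 + 857384/9025 = -87903491/9025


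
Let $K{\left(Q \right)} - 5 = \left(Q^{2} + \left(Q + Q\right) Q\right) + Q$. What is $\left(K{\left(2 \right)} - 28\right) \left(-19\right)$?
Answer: $171$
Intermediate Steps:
$K{\left(Q \right)} = 5 + Q + 3 Q^{2}$ ($K{\left(Q \right)} = 5 + \left(\left(Q^{2} + \left(Q + Q\right) Q\right) + Q\right) = 5 + \left(\left(Q^{2} + 2 Q Q\right) + Q\right) = 5 + \left(\left(Q^{2} + 2 Q^{2}\right) + Q\right) = 5 + \left(3 Q^{2} + Q\right) = 5 + \left(Q + 3 Q^{2}\right) = 5 + Q + 3 Q^{2}$)
$\left(K{\left(2 \right)} - 28\right) \left(-19\right) = \left(\left(5 + 2 + 3 \cdot 2^{2}\right) - 28\right) \left(-19\right) = \left(\left(5 + 2 + 3 \cdot 4\right) - 28\right) \left(-19\right) = \left(\left(5 + 2 + 12\right) - 28\right) \left(-19\right) = \left(19 - 28\right) \left(-19\right) = \left(-9\right) \left(-19\right) = 171$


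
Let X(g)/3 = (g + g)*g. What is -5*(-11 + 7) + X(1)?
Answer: 26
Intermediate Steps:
X(g) = 6*g² (X(g) = 3*((g + g)*g) = 3*((2*g)*g) = 3*(2*g²) = 6*g²)
-5*(-11 + 7) + X(1) = -5*(-11 + 7) + 6*1² = -5*(-4) + 6*1 = 20 + 6 = 26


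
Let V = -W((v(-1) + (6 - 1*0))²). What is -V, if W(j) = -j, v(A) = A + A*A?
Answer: -36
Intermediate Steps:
v(A) = A + A²
V = 36 (V = -(-1)*(-(1 - 1) + (6 - 1*0))² = -(-1)*(-1*0 + (6 + 0))² = -(-1)*(0 + 6)² = -(-1)*6² = -(-1)*36 = -1*(-36) = 36)
-V = -1*36 = -36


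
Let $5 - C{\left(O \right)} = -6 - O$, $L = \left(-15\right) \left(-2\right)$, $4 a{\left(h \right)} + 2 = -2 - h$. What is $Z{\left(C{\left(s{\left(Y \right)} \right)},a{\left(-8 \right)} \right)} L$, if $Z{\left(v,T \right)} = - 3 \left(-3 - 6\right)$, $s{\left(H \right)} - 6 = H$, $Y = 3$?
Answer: $810$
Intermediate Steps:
$a{\left(h \right)} = -1 - \frac{h}{4}$ ($a{\left(h \right)} = - \frac{1}{2} + \frac{-2 - h}{4} = - \frac{1}{2} - \left(\frac{1}{2} + \frac{h}{4}\right) = -1 - \frac{h}{4}$)
$s{\left(H \right)} = 6 + H$
$L = 30$
$C{\left(O \right)} = 11 + O$ ($C{\left(O \right)} = 5 - \left(-6 - O\right) = 5 + \left(6 + O\right) = 11 + O$)
$Z{\left(v,T \right)} = 27$ ($Z{\left(v,T \right)} = \left(-3\right) \left(-9\right) = 27$)
$Z{\left(C{\left(s{\left(Y \right)} \right)},a{\left(-8 \right)} \right)} L = 27 \cdot 30 = 810$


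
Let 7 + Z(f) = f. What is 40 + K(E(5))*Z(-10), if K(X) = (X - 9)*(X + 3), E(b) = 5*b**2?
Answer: -252376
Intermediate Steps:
Z(f) = -7 + f
K(X) = (-9 + X)*(3 + X)
40 + K(E(5))*Z(-10) = 40 + (-27 + (5*5**2)**2 - 30*5**2)*(-7 - 10) = 40 + (-27 + (5*25)**2 - 30*25)*(-17) = 40 + (-27 + 125**2 - 6*125)*(-17) = 40 + (-27 + 15625 - 750)*(-17) = 40 + 14848*(-17) = 40 - 252416 = -252376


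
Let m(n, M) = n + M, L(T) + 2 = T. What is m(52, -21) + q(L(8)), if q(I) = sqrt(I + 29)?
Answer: 31 + sqrt(35) ≈ 36.916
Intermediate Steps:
L(T) = -2 + T
m(n, M) = M + n
q(I) = sqrt(29 + I)
m(52, -21) + q(L(8)) = (-21 + 52) + sqrt(29 + (-2 + 8)) = 31 + sqrt(29 + 6) = 31 + sqrt(35)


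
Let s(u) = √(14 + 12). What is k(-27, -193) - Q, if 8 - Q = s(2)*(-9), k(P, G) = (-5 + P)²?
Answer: 1016 - 9*√26 ≈ 970.11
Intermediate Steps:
s(u) = √26
Q = 8 + 9*√26 (Q = 8 - √26*(-9) = 8 - (-9)*√26 = 8 + 9*√26 ≈ 53.891)
k(-27, -193) - Q = (-5 - 27)² - (8 + 9*√26) = (-32)² + (-8 - 9*√26) = 1024 + (-8 - 9*√26) = 1016 - 9*√26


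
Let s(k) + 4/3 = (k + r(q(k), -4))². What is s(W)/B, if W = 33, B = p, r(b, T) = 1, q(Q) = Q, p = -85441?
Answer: -3464/256323 ≈ -0.013514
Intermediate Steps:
B = -85441
s(k) = -4/3 + (1 + k)² (s(k) = -4/3 + (k + 1)² = -4/3 + (1 + k)²)
s(W)/B = (-4/3 + (1 + 33)²)/(-85441) = (-4/3 + 34²)*(-1/85441) = (-4/3 + 1156)*(-1/85441) = (3464/3)*(-1/85441) = -3464/256323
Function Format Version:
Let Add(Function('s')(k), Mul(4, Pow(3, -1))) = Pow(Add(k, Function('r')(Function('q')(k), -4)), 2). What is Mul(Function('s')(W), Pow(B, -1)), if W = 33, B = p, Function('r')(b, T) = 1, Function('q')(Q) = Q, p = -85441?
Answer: Rational(-3464, 256323) ≈ -0.013514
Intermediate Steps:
B = -85441
Function('s')(k) = Add(Rational(-4, 3), Pow(Add(1, k), 2)) (Function('s')(k) = Add(Rational(-4, 3), Pow(Add(k, 1), 2)) = Add(Rational(-4, 3), Pow(Add(1, k), 2)))
Mul(Function('s')(W), Pow(B, -1)) = Mul(Add(Rational(-4, 3), Pow(Add(1, 33), 2)), Pow(-85441, -1)) = Mul(Add(Rational(-4, 3), Pow(34, 2)), Rational(-1, 85441)) = Mul(Add(Rational(-4, 3), 1156), Rational(-1, 85441)) = Mul(Rational(3464, 3), Rational(-1, 85441)) = Rational(-3464, 256323)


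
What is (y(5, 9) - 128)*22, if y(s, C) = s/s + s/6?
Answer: -8327/3 ≈ -2775.7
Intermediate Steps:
y(s, C) = 1 + s/6 (y(s, C) = 1 + s*(⅙) = 1 + s/6)
(y(5, 9) - 128)*22 = ((1 + (⅙)*5) - 128)*22 = ((1 + ⅚) - 128)*22 = (11/6 - 128)*22 = -757/6*22 = -8327/3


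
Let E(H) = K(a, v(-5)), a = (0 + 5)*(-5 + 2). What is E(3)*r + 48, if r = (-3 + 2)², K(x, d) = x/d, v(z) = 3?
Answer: 43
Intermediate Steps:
a = -15 (a = 5*(-3) = -15)
r = 1 (r = (-1)² = 1)
E(H) = -5 (E(H) = -15/3 = -15*⅓ = -5)
E(3)*r + 48 = -5*1 + 48 = -5 + 48 = 43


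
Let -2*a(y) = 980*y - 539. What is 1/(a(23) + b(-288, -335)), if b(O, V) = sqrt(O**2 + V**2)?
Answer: -44002/483263325 - 4*sqrt(195169)/483263325 ≈ -9.4708e-5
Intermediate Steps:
a(y) = 539/2 - 490*y (a(y) = -(980*y - 539)/2 = -(-539 + 980*y)/2 = 539/2 - 490*y)
1/(a(23) + b(-288, -335)) = 1/((539/2 - 490*23) + sqrt((-288)**2 + (-335)**2)) = 1/((539/2 - 11270) + sqrt(82944 + 112225)) = 1/(-22001/2 + sqrt(195169))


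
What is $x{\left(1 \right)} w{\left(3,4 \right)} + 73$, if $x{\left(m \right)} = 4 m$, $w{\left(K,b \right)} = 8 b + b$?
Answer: $217$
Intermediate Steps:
$w{\left(K,b \right)} = 9 b$
$x{\left(1 \right)} w{\left(3,4 \right)} + 73 = 4 \cdot 1 \cdot 9 \cdot 4 + 73 = 4 \cdot 36 + 73 = 144 + 73 = 217$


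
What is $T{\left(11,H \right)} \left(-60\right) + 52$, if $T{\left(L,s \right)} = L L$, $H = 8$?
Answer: $-7208$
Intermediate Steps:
$T{\left(L,s \right)} = L^{2}$
$T{\left(11,H \right)} \left(-60\right) + 52 = 11^{2} \left(-60\right) + 52 = 121 \left(-60\right) + 52 = -7260 + 52 = -7208$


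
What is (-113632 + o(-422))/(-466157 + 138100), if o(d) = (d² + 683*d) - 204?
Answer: 223978/328057 ≈ 0.68274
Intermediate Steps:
o(d) = -204 + d² + 683*d
(-113632 + o(-422))/(-466157 + 138100) = (-113632 + (-204 + (-422)² + 683*(-422)))/(-466157 + 138100) = (-113632 + (-204 + 178084 - 288226))/(-328057) = (-113632 - 110346)*(-1/328057) = -223978*(-1/328057) = 223978/328057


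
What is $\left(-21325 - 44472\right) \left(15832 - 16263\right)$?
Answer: $28358507$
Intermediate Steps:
$\left(-21325 - 44472\right) \left(15832 - 16263\right) = \left(-65797\right) \left(-431\right) = 28358507$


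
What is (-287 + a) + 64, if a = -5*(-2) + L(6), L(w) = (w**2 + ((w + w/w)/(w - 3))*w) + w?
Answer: -157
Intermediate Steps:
L(w) = w + w**2 + w*(1 + w)/(-3 + w) (L(w) = (w**2 + ((w + 1)/(-3 + w))*w) + w = (w**2 + ((1 + w)/(-3 + w))*w) + w = (w**2 + w*(1 + w)/(-3 + w)) + w = w + w**2 + w*(1 + w)/(-3 + w))
a = 66 (a = -5*(-2) + 6*(-2 + 6**2 - 1*6)/(-3 + 6) = 10 + 6*(-2 + 36 - 6)/3 = 10 + 6*(1/3)*28 = 10 + 56 = 66)
(-287 + a) + 64 = (-287 + 66) + 64 = -221 + 64 = -157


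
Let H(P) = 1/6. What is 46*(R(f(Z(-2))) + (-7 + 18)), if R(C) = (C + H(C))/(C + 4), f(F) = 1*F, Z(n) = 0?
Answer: 6095/12 ≈ 507.92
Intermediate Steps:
H(P) = 1/6
f(F) = F
R(C) = (1/6 + C)/(4 + C) (R(C) = (C + 1/6)/(C + 4) = (1/6 + C)/(4 + C))
46*(R(f(Z(-2))) + (-7 + 18)) = 46*((1/6 + 0)/(4 + 0) + (-7 + 18)) = 46*((1/6)/4 + 11) = 46*((1/4)*(1/6) + 11) = 46*(1/24 + 11) = 46*(265/24) = 6095/12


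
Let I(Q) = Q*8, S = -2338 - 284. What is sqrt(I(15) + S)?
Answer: 3*I*sqrt(278) ≈ 50.02*I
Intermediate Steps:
S = -2622
I(Q) = 8*Q
sqrt(I(15) + S) = sqrt(8*15 - 2622) = sqrt(120 - 2622) = sqrt(-2502) = 3*I*sqrt(278)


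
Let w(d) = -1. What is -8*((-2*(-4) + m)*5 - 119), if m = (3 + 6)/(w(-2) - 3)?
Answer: 722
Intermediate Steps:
m = -9/4 (m = (3 + 6)/(-1 - 3) = 9/(-4) = 9*(-1/4) = -9/4 ≈ -2.2500)
-8*((-2*(-4) + m)*5 - 119) = -8*((-2*(-4) - 9/4)*5 - 119) = -8*((8 - 9/4)*5 - 119) = -8*((23/4)*5 - 119) = -8*(115/4 - 119) = -8*(-361/4) = 722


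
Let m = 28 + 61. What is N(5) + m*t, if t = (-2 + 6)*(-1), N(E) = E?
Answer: -351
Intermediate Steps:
t = -4 (t = 4*(-1) = -4)
m = 89
N(5) + m*t = 5 + 89*(-4) = 5 - 356 = -351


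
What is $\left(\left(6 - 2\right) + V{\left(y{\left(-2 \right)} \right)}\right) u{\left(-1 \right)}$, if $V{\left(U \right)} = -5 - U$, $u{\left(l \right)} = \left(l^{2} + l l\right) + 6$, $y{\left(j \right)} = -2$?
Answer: $8$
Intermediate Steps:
$u{\left(l \right)} = 6 + 2 l^{2}$ ($u{\left(l \right)} = \left(l^{2} + l^{2}\right) + 6 = 2 l^{2} + 6 = 6 + 2 l^{2}$)
$\left(\left(6 - 2\right) + V{\left(y{\left(-2 \right)} \right)}\right) u{\left(-1 \right)} = \left(\left(6 - 2\right) - 3\right) \left(6 + 2 \left(-1\right)^{2}\right) = \left(4 + \left(-5 + 2\right)\right) \left(6 + 2 \cdot 1\right) = \left(4 - 3\right) \left(6 + 2\right) = 1 \cdot 8 = 8$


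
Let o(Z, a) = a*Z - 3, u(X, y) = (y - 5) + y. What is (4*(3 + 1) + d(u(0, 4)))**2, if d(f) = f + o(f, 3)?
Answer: 625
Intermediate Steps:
u(X, y) = -5 + 2*y (u(X, y) = (-5 + y) + y = -5 + 2*y)
o(Z, a) = -3 + Z*a (o(Z, a) = Z*a - 3 = -3 + Z*a)
d(f) = -3 + 4*f (d(f) = f + (-3 + f*3) = f + (-3 + 3*f) = -3 + 4*f)
(4*(3 + 1) + d(u(0, 4)))**2 = (4*(3 + 1) + (-3 + 4*(-5 + 2*4)))**2 = (4*4 + (-3 + 4*(-5 + 8)))**2 = (16 + (-3 + 4*3))**2 = (16 + (-3 + 12))**2 = (16 + 9)**2 = 25**2 = 625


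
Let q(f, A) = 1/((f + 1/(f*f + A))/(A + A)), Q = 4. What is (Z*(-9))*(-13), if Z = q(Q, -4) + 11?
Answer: 51831/49 ≈ 1057.8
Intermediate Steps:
q(f, A) = 2*A/(f + 1/(A + f**2)) (q(f, A) = 1/((f + 1/(f**2 + A))/((2*A))) = 1/((f + 1/(A + f**2))*(1/(2*A))) = 1/((f + 1/(A + f**2))/(2*A)) = 2*A/(f + 1/(A + f**2)))
Z = 443/49 (Z = 2*(-4)*(-4 + 4**2)/(1 + 4**3 - 4*4) + 11 = 2*(-4)*(-4 + 16)/(1 + 64 - 16) + 11 = 2*(-4)*12/49 + 11 = 2*(-4)*(1/49)*12 + 11 = -96/49 + 11 = 443/49 ≈ 9.0408)
(Z*(-9))*(-13) = ((443/49)*(-9))*(-13) = -3987/49*(-13) = 51831/49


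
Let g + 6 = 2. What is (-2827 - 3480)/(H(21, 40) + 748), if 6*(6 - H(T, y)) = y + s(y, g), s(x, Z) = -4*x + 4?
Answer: -18921/2320 ≈ -8.1556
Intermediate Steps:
g = -4 (g = -6 + 2 = -4)
s(x, Z) = 4 - 4*x
H(T, y) = 16/3 + y/2 (H(T, y) = 6 - (y + (4 - 4*y))/6 = 6 - (4 - 3*y)/6 = 6 + (-⅔ + y/2) = 16/3 + y/2)
(-2827 - 3480)/(H(21, 40) + 748) = (-2827 - 3480)/((16/3 + (½)*40) + 748) = -6307/((16/3 + 20) + 748) = -6307/(76/3 + 748) = -6307/2320/3 = -6307*3/2320 = -18921/2320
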